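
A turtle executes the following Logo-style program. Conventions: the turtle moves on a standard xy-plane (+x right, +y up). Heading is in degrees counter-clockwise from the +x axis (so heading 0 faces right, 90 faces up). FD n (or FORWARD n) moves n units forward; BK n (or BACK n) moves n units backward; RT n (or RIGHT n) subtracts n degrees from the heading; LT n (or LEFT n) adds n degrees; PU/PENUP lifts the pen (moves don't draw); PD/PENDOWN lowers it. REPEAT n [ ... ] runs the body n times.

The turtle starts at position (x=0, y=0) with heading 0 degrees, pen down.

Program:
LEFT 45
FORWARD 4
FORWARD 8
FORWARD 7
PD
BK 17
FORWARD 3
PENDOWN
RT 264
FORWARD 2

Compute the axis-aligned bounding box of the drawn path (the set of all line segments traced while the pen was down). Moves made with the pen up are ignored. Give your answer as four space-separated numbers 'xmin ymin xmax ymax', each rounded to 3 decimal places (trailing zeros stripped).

Answer: 0 0 13.435 13.435

Derivation:
Executing turtle program step by step:
Start: pos=(0,0), heading=0, pen down
LT 45: heading 0 -> 45
FD 4: (0,0) -> (2.828,2.828) [heading=45, draw]
FD 8: (2.828,2.828) -> (8.485,8.485) [heading=45, draw]
FD 7: (8.485,8.485) -> (13.435,13.435) [heading=45, draw]
PD: pen down
BK 17: (13.435,13.435) -> (1.414,1.414) [heading=45, draw]
FD 3: (1.414,1.414) -> (3.536,3.536) [heading=45, draw]
PD: pen down
RT 264: heading 45 -> 141
FD 2: (3.536,3.536) -> (1.981,4.794) [heading=141, draw]
Final: pos=(1.981,4.794), heading=141, 6 segment(s) drawn

Segment endpoints: x in {0, 1.414, 1.981, 2.828, 3.536, 8.485, 13.435}, y in {0, 1.414, 2.828, 3.536, 4.794, 8.485, 13.435}
xmin=0, ymin=0, xmax=13.435, ymax=13.435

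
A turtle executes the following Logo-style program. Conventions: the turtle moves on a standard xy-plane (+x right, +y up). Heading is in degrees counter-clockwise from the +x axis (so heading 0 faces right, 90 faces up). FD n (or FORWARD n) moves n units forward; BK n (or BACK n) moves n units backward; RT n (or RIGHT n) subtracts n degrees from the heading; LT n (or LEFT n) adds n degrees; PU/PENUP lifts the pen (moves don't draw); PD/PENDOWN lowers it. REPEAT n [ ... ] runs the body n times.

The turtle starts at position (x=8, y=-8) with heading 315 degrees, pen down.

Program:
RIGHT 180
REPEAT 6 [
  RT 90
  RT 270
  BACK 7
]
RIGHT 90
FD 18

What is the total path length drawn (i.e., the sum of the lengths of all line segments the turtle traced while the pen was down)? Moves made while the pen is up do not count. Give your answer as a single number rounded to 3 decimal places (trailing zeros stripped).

Executing turtle program step by step:
Start: pos=(8,-8), heading=315, pen down
RT 180: heading 315 -> 135
REPEAT 6 [
  -- iteration 1/6 --
  RT 90: heading 135 -> 45
  RT 270: heading 45 -> 135
  BK 7: (8,-8) -> (12.95,-12.95) [heading=135, draw]
  -- iteration 2/6 --
  RT 90: heading 135 -> 45
  RT 270: heading 45 -> 135
  BK 7: (12.95,-12.95) -> (17.899,-17.899) [heading=135, draw]
  -- iteration 3/6 --
  RT 90: heading 135 -> 45
  RT 270: heading 45 -> 135
  BK 7: (17.899,-17.899) -> (22.849,-22.849) [heading=135, draw]
  -- iteration 4/6 --
  RT 90: heading 135 -> 45
  RT 270: heading 45 -> 135
  BK 7: (22.849,-22.849) -> (27.799,-27.799) [heading=135, draw]
  -- iteration 5/6 --
  RT 90: heading 135 -> 45
  RT 270: heading 45 -> 135
  BK 7: (27.799,-27.799) -> (32.749,-32.749) [heading=135, draw]
  -- iteration 6/6 --
  RT 90: heading 135 -> 45
  RT 270: heading 45 -> 135
  BK 7: (32.749,-32.749) -> (37.698,-37.698) [heading=135, draw]
]
RT 90: heading 135 -> 45
FD 18: (37.698,-37.698) -> (50.426,-24.971) [heading=45, draw]
Final: pos=(50.426,-24.971), heading=45, 7 segment(s) drawn

Segment lengths:
  seg 1: (8,-8) -> (12.95,-12.95), length = 7
  seg 2: (12.95,-12.95) -> (17.899,-17.899), length = 7
  seg 3: (17.899,-17.899) -> (22.849,-22.849), length = 7
  seg 4: (22.849,-22.849) -> (27.799,-27.799), length = 7
  seg 5: (27.799,-27.799) -> (32.749,-32.749), length = 7
  seg 6: (32.749,-32.749) -> (37.698,-37.698), length = 7
  seg 7: (37.698,-37.698) -> (50.426,-24.971), length = 18
Total = 60

Answer: 60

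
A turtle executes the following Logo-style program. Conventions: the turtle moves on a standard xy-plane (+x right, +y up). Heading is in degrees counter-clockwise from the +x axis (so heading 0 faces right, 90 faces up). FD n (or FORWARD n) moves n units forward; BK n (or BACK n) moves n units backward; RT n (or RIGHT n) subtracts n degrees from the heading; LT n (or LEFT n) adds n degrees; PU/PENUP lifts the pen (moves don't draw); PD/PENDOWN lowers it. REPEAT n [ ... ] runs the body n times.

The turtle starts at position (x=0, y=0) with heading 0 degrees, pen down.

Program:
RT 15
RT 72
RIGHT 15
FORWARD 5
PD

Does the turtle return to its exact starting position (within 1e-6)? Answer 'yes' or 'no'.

Executing turtle program step by step:
Start: pos=(0,0), heading=0, pen down
RT 15: heading 0 -> 345
RT 72: heading 345 -> 273
RT 15: heading 273 -> 258
FD 5: (0,0) -> (-1.04,-4.891) [heading=258, draw]
PD: pen down
Final: pos=(-1.04,-4.891), heading=258, 1 segment(s) drawn

Start position: (0, 0)
Final position: (-1.04, -4.891)
Distance = 5; >= 1e-6 -> NOT closed

Answer: no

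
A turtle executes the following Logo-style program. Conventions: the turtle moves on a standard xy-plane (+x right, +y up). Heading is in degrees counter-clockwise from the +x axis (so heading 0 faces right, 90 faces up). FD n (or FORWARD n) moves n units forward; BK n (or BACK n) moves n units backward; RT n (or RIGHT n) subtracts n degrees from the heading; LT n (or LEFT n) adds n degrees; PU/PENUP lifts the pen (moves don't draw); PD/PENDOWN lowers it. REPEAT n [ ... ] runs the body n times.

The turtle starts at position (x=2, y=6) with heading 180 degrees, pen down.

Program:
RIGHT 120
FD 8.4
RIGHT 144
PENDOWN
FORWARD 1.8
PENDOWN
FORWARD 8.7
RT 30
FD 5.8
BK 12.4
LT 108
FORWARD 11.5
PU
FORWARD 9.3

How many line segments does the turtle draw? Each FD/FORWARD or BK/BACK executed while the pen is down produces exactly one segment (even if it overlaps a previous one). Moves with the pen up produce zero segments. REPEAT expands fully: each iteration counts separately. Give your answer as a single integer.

Answer: 6

Derivation:
Executing turtle program step by step:
Start: pos=(2,6), heading=180, pen down
RT 120: heading 180 -> 60
FD 8.4: (2,6) -> (6.2,13.275) [heading=60, draw]
RT 144: heading 60 -> 276
PD: pen down
FD 1.8: (6.2,13.275) -> (6.388,11.484) [heading=276, draw]
PD: pen down
FD 8.7: (6.388,11.484) -> (7.298,2.832) [heading=276, draw]
RT 30: heading 276 -> 246
FD 5.8: (7.298,2.832) -> (4.938,-2.466) [heading=246, draw]
BK 12.4: (4.938,-2.466) -> (9.982,8.862) [heading=246, draw]
LT 108: heading 246 -> 354
FD 11.5: (9.982,8.862) -> (21.419,7.659) [heading=354, draw]
PU: pen up
FD 9.3: (21.419,7.659) -> (30.668,6.687) [heading=354, move]
Final: pos=(30.668,6.687), heading=354, 6 segment(s) drawn
Segments drawn: 6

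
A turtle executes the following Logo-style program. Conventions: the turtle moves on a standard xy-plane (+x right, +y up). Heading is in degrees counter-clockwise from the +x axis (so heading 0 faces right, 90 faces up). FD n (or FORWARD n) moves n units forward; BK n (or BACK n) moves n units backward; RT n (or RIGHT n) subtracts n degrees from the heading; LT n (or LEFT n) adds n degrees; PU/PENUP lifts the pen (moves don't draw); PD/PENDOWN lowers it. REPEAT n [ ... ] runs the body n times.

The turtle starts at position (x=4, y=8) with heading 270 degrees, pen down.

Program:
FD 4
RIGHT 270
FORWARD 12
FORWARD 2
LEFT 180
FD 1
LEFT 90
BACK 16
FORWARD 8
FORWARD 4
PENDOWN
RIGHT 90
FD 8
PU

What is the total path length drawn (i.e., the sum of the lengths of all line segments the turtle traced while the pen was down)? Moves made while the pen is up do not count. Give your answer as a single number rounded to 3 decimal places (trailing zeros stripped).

Answer: 55

Derivation:
Executing turtle program step by step:
Start: pos=(4,8), heading=270, pen down
FD 4: (4,8) -> (4,4) [heading=270, draw]
RT 270: heading 270 -> 0
FD 12: (4,4) -> (16,4) [heading=0, draw]
FD 2: (16,4) -> (18,4) [heading=0, draw]
LT 180: heading 0 -> 180
FD 1: (18,4) -> (17,4) [heading=180, draw]
LT 90: heading 180 -> 270
BK 16: (17,4) -> (17,20) [heading=270, draw]
FD 8: (17,20) -> (17,12) [heading=270, draw]
FD 4: (17,12) -> (17,8) [heading=270, draw]
PD: pen down
RT 90: heading 270 -> 180
FD 8: (17,8) -> (9,8) [heading=180, draw]
PU: pen up
Final: pos=(9,8), heading=180, 8 segment(s) drawn

Segment lengths:
  seg 1: (4,8) -> (4,4), length = 4
  seg 2: (4,4) -> (16,4), length = 12
  seg 3: (16,4) -> (18,4), length = 2
  seg 4: (18,4) -> (17,4), length = 1
  seg 5: (17,4) -> (17,20), length = 16
  seg 6: (17,20) -> (17,12), length = 8
  seg 7: (17,12) -> (17,8), length = 4
  seg 8: (17,8) -> (9,8), length = 8
Total = 55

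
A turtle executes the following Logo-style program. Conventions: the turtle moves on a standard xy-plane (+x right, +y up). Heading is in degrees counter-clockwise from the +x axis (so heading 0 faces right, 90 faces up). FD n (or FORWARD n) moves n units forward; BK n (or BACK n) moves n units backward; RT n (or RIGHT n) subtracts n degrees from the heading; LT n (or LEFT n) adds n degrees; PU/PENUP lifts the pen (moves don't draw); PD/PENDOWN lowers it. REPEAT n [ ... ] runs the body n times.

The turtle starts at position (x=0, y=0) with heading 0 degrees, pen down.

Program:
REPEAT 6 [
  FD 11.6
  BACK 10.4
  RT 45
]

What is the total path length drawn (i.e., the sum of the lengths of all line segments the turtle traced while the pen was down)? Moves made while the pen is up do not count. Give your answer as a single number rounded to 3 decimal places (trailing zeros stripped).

Answer: 132

Derivation:
Executing turtle program step by step:
Start: pos=(0,0), heading=0, pen down
REPEAT 6 [
  -- iteration 1/6 --
  FD 11.6: (0,0) -> (11.6,0) [heading=0, draw]
  BK 10.4: (11.6,0) -> (1.2,0) [heading=0, draw]
  RT 45: heading 0 -> 315
  -- iteration 2/6 --
  FD 11.6: (1.2,0) -> (9.402,-8.202) [heading=315, draw]
  BK 10.4: (9.402,-8.202) -> (2.049,-0.849) [heading=315, draw]
  RT 45: heading 315 -> 270
  -- iteration 3/6 --
  FD 11.6: (2.049,-0.849) -> (2.049,-12.449) [heading=270, draw]
  BK 10.4: (2.049,-12.449) -> (2.049,-2.049) [heading=270, draw]
  RT 45: heading 270 -> 225
  -- iteration 4/6 --
  FD 11.6: (2.049,-2.049) -> (-6.154,-10.251) [heading=225, draw]
  BK 10.4: (-6.154,-10.251) -> (1.2,-2.897) [heading=225, draw]
  RT 45: heading 225 -> 180
  -- iteration 5/6 --
  FD 11.6: (1.2,-2.897) -> (-10.4,-2.897) [heading=180, draw]
  BK 10.4: (-10.4,-2.897) -> (0,-2.897) [heading=180, draw]
  RT 45: heading 180 -> 135
  -- iteration 6/6 --
  FD 11.6: (0,-2.897) -> (-8.202,5.305) [heading=135, draw]
  BK 10.4: (-8.202,5.305) -> (-0.849,-2.049) [heading=135, draw]
  RT 45: heading 135 -> 90
]
Final: pos=(-0.849,-2.049), heading=90, 12 segment(s) drawn

Segment lengths:
  seg 1: (0,0) -> (11.6,0), length = 11.6
  seg 2: (11.6,0) -> (1.2,0), length = 10.4
  seg 3: (1.2,0) -> (9.402,-8.202), length = 11.6
  seg 4: (9.402,-8.202) -> (2.049,-0.849), length = 10.4
  seg 5: (2.049,-0.849) -> (2.049,-12.449), length = 11.6
  seg 6: (2.049,-12.449) -> (2.049,-2.049), length = 10.4
  seg 7: (2.049,-2.049) -> (-6.154,-10.251), length = 11.6
  seg 8: (-6.154,-10.251) -> (1.2,-2.897), length = 10.4
  seg 9: (1.2,-2.897) -> (-10.4,-2.897), length = 11.6
  seg 10: (-10.4,-2.897) -> (0,-2.897), length = 10.4
  seg 11: (0,-2.897) -> (-8.202,5.305), length = 11.6
  seg 12: (-8.202,5.305) -> (-0.849,-2.049), length = 10.4
Total = 132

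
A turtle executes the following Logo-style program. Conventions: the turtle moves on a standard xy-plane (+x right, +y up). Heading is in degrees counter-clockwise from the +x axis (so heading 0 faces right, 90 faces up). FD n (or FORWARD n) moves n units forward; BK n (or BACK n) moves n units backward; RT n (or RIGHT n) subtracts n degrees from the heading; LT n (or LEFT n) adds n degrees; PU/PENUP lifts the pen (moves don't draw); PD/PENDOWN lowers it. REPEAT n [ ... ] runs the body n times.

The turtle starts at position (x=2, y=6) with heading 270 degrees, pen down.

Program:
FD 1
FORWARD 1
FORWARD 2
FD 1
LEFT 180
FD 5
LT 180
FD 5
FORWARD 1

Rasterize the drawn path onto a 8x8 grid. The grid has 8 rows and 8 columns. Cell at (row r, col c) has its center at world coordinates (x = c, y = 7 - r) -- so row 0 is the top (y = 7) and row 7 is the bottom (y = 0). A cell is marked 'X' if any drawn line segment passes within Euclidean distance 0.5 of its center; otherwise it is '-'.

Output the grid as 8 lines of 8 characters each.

Answer: --------
--X-----
--X-----
--X-----
--X-----
--X-----
--X-----
--X-----

Derivation:
Segment 0: (2,6) -> (2,5)
Segment 1: (2,5) -> (2,4)
Segment 2: (2,4) -> (2,2)
Segment 3: (2,2) -> (2,1)
Segment 4: (2,1) -> (2,6)
Segment 5: (2,6) -> (2,1)
Segment 6: (2,1) -> (2,0)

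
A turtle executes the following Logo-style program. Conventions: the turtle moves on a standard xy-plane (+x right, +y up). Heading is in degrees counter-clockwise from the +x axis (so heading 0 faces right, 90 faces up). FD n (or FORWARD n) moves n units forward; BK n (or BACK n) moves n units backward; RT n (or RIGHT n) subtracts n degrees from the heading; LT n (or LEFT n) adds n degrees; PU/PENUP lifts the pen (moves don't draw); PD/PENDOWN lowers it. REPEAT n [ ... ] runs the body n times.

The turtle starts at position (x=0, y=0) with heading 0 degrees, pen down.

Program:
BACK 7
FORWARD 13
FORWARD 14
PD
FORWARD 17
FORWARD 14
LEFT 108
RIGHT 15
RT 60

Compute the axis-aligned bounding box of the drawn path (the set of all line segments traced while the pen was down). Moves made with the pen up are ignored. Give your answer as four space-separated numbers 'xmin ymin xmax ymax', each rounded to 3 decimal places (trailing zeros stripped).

Executing turtle program step by step:
Start: pos=(0,0), heading=0, pen down
BK 7: (0,0) -> (-7,0) [heading=0, draw]
FD 13: (-7,0) -> (6,0) [heading=0, draw]
FD 14: (6,0) -> (20,0) [heading=0, draw]
PD: pen down
FD 17: (20,0) -> (37,0) [heading=0, draw]
FD 14: (37,0) -> (51,0) [heading=0, draw]
LT 108: heading 0 -> 108
RT 15: heading 108 -> 93
RT 60: heading 93 -> 33
Final: pos=(51,0), heading=33, 5 segment(s) drawn

Segment endpoints: x in {-7, 0, 6, 20, 37, 51}, y in {0}
xmin=-7, ymin=0, xmax=51, ymax=0

Answer: -7 0 51 0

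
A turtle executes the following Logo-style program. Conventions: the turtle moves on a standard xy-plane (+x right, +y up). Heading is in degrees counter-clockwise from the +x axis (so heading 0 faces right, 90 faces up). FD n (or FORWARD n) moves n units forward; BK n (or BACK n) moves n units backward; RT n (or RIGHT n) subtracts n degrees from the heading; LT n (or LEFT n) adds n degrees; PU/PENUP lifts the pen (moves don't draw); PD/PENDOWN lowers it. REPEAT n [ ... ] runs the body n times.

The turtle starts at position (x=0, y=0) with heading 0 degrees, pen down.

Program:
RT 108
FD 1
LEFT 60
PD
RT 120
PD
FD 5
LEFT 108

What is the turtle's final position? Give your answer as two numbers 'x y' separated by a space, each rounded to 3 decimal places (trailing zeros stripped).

Answer: -5.2 -1.991

Derivation:
Executing turtle program step by step:
Start: pos=(0,0), heading=0, pen down
RT 108: heading 0 -> 252
FD 1: (0,0) -> (-0.309,-0.951) [heading=252, draw]
LT 60: heading 252 -> 312
PD: pen down
RT 120: heading 312 -> 192
PD: pen down
FD 5: (-0.309,-0.951) -> (-5.2,-1.991) [heading=192, draw]
LT 108: heading 192 -> 300
Final: pos=(-5.2,-1.991), heading=300, 2 segment(s) drawn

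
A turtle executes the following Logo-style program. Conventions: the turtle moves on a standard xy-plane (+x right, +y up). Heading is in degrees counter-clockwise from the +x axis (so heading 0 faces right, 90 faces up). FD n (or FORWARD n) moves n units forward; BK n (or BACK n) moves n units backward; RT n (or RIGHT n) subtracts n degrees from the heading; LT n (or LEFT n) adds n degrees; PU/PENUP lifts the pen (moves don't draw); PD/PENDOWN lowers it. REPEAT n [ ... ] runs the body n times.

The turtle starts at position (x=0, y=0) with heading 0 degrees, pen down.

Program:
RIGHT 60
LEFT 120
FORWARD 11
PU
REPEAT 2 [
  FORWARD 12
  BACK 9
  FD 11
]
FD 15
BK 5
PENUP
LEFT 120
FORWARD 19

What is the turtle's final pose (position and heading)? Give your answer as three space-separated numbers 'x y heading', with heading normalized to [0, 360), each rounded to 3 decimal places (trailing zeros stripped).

Executing turtle program step by step:
Start: pos=(0,0), heading=0, pen down
RT 60: heading 0 -> 300
LT 120: heading 300 -> 60
FD 11: (0,0) -> (5.5,9.526) [heading=60, draw]
PU: pen up
REPEAT 2 [
  -- iteration 1/2 --
  FD 12: (5.5,9.526) -> (11.5,19.919) [heading=60, move]
  BK 9: (11.5,19.919) -> (7,12.124) [heading=60, move]
  FD 11: (7,12.124) -> (12.5,21.651) [heading=60, move]
  -- iteration 2/2 --
  FD 12: (12.5,21.651) -> (18.5,32.043) [heading=60, move]
  BK 9: (18.5,32.043) -> (14,24.249) [heading=60, move]
  FD 11: (14,24.249) -> (19.5,33.775) [heading=60, move]
]
FD 15: (19.5,33.775) -> (27,46.765) [heading=60, move]
BK 5: (27,46.765) -> (24.5,42.435) [heading=60, move]
PU: pen up
LT 120: heading 60 -> 180
FD 19: (24.5,42.435) -> (5.5,42.435) [heading=180, move]
Final: pos=(5.5,42.435), heading=180, 1 segment(s) drawn

Answer: 5.5 42.435 180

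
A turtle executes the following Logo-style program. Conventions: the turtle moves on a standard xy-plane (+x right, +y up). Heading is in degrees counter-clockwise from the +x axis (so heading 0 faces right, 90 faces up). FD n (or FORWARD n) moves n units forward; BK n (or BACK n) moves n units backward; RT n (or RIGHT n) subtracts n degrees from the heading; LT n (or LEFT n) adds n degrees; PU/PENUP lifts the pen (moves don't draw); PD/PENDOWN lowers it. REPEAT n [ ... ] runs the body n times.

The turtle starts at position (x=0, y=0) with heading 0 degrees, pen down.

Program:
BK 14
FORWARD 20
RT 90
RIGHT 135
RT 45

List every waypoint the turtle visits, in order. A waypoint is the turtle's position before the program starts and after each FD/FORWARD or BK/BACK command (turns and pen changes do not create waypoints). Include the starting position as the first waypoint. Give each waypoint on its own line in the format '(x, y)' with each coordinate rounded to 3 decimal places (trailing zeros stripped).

Answer: (0, 0)
(-14, 0)
(6, 0)

Derivation:
Executing turtle program step by step:
Start: pos=(0,0), heading=0, pen down
BK 14: (0,0) -> (-14,0) [heading=0, draw]
FD 20: (-14,0) -> (6,0) [heading=0, draw]
RT 90: heading 0 -> 270
RT 135: heading 270 -> 135
RT 45: heading 135 -> 90
Final: pos=(6,0), heading=90, 2 segment(s) drawn
Waypoints (3 total):
(0, 0)
(-14, 0)
(6, 0)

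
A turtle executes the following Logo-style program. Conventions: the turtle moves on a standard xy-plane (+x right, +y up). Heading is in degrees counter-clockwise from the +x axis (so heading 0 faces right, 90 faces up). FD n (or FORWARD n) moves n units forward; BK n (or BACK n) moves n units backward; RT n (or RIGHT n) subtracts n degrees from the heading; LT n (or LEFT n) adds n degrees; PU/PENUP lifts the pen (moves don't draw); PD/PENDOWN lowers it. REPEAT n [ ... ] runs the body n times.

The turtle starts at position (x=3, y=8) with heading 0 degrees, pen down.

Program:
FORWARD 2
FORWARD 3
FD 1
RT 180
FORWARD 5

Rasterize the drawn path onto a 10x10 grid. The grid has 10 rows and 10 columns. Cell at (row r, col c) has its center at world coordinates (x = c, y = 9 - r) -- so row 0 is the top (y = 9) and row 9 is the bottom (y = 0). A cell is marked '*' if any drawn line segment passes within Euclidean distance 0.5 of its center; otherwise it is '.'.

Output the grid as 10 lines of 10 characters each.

Answer: ..........
...*******
..........
..........
..........
..........
..........
..........
..........
..........

Derivation:
Segment 0: (3,8) -> (5,8)
Segment 1: (5,8) -> (8,8)
Segment 2: (8,8) -> (9,8)
Segment 3: (9,8) -> (4,8)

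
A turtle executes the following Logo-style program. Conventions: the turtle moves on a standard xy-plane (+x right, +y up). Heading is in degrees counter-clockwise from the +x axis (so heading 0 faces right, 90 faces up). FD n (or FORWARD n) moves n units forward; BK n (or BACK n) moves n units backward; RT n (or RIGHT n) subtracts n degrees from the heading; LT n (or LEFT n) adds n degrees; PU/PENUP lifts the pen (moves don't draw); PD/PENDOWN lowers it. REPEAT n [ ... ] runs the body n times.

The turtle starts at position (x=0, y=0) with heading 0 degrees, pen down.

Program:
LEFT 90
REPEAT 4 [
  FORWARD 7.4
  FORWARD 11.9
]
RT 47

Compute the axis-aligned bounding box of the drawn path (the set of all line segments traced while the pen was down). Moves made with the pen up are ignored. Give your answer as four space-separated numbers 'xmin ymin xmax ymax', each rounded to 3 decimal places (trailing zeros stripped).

Answer: 0 0 0 77.2

Derivation:
Executing turtle program step by step:
Start: pos=(0,0), heading=0, pen down
LT 90: heading 0 -> 90
REPEAT 4 [
  -- iteration 1/4 --
  FD 7.4: (0,0) -> (0,7.4) [heading=90, draw]
  FD 11.9: (0,7.4) -> (0,19.3) [heading=90, draw]
  -- iteration 2/4 --
  FD 7.4: (0,19.3) -> (0,26.7) [heading=90, draw]
  FD 11.9: (0,26.7) -> (0,38.6) [heading=90, draw]
  -- iteration 3/4 --
  FD 7.4: (0,38.6) -> (0,46) [heading=90, draw]
  FD 11.9: (0,46) -> (0,57.9) [heading=90, draw]
  -- iteration 4/4 --
  FD 7.4: (0,57.9) -> (0,65.3) [heading=90, draw]
  FD 11.9: (0,65.3) -> (0,77.2) [heading=90, draw]
]
RT 47: heading 90 -> 43
Final: pos=(0,77.2), heading=43, 8 segment(s) drawn

Segment endpoints: x in {0, 0, 0, 0, 0, 0, 0, 0, 0}, y in {0, 7.4, 19.3, 26.7, 38.6, 46, 57.9, 65.3, 77.2}
xmin=0, ymin=0, xmax=0, ymax=77.2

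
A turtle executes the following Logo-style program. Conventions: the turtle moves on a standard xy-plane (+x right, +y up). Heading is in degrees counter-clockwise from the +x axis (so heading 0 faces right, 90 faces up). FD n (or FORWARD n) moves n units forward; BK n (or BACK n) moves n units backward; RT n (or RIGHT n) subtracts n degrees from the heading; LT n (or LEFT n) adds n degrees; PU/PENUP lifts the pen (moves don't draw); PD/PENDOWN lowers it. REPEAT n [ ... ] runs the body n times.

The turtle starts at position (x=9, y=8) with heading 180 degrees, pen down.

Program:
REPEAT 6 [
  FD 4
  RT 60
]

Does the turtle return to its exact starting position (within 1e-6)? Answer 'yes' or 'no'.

Answer: yes

Derivation:
Executing turtle program step by step:
Start: pos=(9,8), heading=180, pen down
REPEAT 6 [
  -- iteration 1/6 --
  FD 4: (9,8) -> (5,8) [heading=180, draw]
  RT 60: heading 180 -> 120
  -- iteration 2/6 --
  FD 4: (5,8) -> (3,11.464) [heading=120, draw]
  RT 60: heading 120 -> 60
  -- iteration 3/6 --
  FD 4: (3,11.464) -> (5,14.928) [heading=60, draw]
  RT 60: heading 60 -> 0
  -- iteration 4/6 --
  FD 4: (5,14.928) -> (9,14.928) [heading=0, draw]
  RT 60: heading 0 -> 300
  -- iteration 5/6 --
  FD 4: (9,14.928) -> (11,11.464) [heading=300, draw]
  RT 60: heading 300 -> 240
  -- iteration 6/6 --
  FD 4: (11,11.464) -> (9,8) [heading=240, draw]
  RT 60: heading 240 -> 180
]
Final: pos=(9,8), heading=180, 6 segment(s) drawn

Start position: (9, 8)
Final position: (9, 8)
Distance = 0; < 1e-6 -> CLOSED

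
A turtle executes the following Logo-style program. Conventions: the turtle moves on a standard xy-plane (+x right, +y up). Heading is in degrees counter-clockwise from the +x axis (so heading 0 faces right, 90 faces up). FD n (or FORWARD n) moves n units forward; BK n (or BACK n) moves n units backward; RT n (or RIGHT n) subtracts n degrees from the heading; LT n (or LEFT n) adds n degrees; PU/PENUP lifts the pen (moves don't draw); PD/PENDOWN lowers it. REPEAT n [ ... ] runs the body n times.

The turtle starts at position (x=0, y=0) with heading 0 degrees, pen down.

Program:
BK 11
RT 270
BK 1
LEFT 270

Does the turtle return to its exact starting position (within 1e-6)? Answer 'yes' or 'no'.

Executing turtle program step by step:
Start: pos=(0,0), heading=0, pen down
BK 11: (0,0) -> (-11,0) [heading=0, draw]
RT 270: heading 0 -> 90
BK 1: (-11,0) -> (-11,-1) [heading=90, draw]
LT 270: heading 90 -> 0
Final: pos=(-11,-1), heading=0, 2 segment(s) drawn

Start position: (0, 0)
Final position: (-11, -1)
Distance = 11.045; >= 1e-6 -> NOT closed

Answer: no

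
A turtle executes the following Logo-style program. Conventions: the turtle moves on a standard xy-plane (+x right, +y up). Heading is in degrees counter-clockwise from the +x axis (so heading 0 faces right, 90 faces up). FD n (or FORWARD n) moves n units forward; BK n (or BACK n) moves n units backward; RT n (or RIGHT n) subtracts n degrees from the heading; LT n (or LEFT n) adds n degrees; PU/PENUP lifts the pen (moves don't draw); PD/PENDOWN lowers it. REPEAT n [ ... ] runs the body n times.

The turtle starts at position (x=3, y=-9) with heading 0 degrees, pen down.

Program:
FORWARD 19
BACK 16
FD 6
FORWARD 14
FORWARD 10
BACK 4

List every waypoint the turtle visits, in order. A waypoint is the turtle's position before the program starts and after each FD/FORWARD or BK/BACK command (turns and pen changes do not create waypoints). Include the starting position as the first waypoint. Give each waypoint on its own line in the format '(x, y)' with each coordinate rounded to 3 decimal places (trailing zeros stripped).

Executing turtle program step by step:
Start: pos=(3,-9), heading=0, pen down
FD 19: (3,-9) -> (22,-9) [heading=0, draw]
BK 16: (22,-9) -> (6,-9) [heading=0, draw]
FD 6: (6,-9) -> (12,-9) [heading=0, draw]
FD 14: (12,-9) -> (26,-9) [heading=0, draw]
FD 10: (26,-9) -> (36,-9) [heading=0, draw]
BK 4: (36,-9) -> (32,-9) [heading=0, draw]
Final: pos=(32,-9), heading=0, 6 segment(s) drawn
Waypoints (7 total):
(3, -9)
(22, -9)
(6, -9)
(12, -9)
(26, -9)
(36, -9)
(32, -9)

Answer: (3, -9)
(22, -9)
(6, -9)
(12, -9)
(26, -9)
(36, -9)
(32, -9)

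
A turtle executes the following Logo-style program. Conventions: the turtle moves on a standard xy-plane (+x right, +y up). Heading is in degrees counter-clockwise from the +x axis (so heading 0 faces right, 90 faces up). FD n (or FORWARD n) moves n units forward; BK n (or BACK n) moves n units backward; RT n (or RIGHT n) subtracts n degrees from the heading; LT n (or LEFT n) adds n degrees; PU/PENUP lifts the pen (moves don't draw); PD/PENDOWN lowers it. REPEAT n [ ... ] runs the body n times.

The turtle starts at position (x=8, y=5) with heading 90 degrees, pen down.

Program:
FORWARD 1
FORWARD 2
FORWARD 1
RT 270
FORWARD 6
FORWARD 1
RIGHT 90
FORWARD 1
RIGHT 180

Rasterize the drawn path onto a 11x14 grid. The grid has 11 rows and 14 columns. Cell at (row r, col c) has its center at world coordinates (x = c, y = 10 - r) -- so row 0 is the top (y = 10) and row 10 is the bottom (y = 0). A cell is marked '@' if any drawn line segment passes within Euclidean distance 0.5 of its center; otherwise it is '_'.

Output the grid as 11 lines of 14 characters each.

Segment 0: (8,5) -> (8,6)
Segment 1: (8,6) -> (8,8)
Segment 2: (8,8) -> (8,9)
Segment 3: (8,9) -> (2,9)
Segment 4: (2,9) -> (1,9)
Segment 5: (1,9) -> (1,10)

Answer: _@____________
_@@@@@@@@_____
________@_____
________@_____
________@_____
________@_____
______________
______________
______________
______________
______________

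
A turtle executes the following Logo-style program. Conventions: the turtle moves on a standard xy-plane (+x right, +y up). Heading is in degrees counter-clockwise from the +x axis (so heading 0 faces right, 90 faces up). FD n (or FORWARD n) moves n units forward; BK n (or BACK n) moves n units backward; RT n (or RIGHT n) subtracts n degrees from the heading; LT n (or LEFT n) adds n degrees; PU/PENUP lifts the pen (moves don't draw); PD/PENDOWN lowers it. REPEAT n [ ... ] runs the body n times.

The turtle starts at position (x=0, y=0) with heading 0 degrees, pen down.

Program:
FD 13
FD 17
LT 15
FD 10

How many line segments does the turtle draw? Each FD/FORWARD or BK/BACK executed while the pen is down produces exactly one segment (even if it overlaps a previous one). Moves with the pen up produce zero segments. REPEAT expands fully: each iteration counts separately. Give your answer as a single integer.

Answer: 3

Derivation:
Executing turtle program step by step:
Start: pos=(0,0), heading=0, pen down
FD 13: (0,0) -> (13,0) [heading=0, draw]
FD 17: (13,0) -> (30,0) [heading=0, draw]
LT 15: heading 0 -> 15
FD 10: (30,0) -> (39.659,2.588) [heading=15, draw]
Final: pos=(39.659,2.588), heading=15, 3 segment(s) drawn
Segments drawn: 3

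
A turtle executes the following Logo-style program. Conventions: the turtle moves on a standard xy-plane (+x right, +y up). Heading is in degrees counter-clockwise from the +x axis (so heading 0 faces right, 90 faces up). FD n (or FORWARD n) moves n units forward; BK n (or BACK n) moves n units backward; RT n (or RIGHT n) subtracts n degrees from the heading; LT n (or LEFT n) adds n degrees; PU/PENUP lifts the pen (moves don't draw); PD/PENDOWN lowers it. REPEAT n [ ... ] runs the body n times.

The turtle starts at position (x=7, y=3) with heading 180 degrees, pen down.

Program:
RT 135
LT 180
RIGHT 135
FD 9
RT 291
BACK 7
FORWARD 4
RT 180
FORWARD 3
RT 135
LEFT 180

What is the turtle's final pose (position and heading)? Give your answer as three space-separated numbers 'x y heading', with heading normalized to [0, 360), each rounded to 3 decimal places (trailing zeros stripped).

Executing turtle program step by step:
Start: pos=(7,3), heading=180, pen down
RT 135: heading 180 -> 45
LT 180: heading 45 -> 225
RT 135: heading 225 -> 90
FD 9: (7,3) -> (7,12) [heading=90, draw]
RT 291: heading 90 -> 159
BK 7: (7,12) -> (13.535,9.491) [heading=159, draw]
FD 4: (13.535,9.491) -> (9.801,10.925) [heading=159, draw]
RT 180: heading 159 -> 339
FD 3: (9.801,10.925) -> (12.601,9.85) [heading=339, draw]
RT 135: heading 339 -> 204
LT 180: heading 204 -> 24
Final: pos=(12.601,9.85), heading=24, 4 segment(s) drawn

Answer: 12.601 9.85 24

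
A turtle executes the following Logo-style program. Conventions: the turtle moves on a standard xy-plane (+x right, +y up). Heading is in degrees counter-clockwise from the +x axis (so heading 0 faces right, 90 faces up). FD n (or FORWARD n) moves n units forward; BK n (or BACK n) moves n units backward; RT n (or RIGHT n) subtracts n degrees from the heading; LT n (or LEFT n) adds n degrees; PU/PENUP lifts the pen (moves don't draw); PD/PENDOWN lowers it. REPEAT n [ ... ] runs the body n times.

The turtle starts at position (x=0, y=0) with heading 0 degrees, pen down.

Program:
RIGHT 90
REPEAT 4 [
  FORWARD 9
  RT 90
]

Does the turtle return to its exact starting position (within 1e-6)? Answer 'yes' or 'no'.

Executing turtle program step by step:
Start: pos=(0,0), heading=0, pen down
RT 90: heading 0 -> 270
REPEAT 4 [
  -- iteration 1/4 --
  FD 9: (0,0) -> (0,-9) [heading=270, draw]
  RT 90: heading 270 -> 180
  -- iteration 2/4 --
  FD 9: (0,-9) -> (-9,-9) [heading=180, draw]
  RT 90: heading 180 -> 90
  -- iteration 3/4 --
  FD 9: (-9,-9) -> (-9,0) [heading=90, draw]
  RT 90: heading 90 -> 0
  -- iteration 4/4 --
  FD 9: (-9,0) -> (0,0) [heading=0, draw]
  RT 90: heading 0 -> 270
]
Final: pos=(0,0), heading=270, 4 segment(s) drawn

Start position: (0, 0)
Final position: (0, 0)
Distance = 0; < 1e-6 -> CLOSED

Answer: yes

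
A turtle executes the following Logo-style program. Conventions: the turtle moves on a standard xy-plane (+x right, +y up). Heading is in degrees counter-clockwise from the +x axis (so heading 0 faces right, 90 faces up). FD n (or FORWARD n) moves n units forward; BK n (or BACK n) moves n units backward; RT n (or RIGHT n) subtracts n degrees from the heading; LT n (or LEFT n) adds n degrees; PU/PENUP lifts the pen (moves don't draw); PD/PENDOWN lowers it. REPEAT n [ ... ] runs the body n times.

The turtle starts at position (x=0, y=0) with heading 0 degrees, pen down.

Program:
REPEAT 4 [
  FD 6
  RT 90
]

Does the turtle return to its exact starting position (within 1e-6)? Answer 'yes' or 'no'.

Executing turtle program step by step:
Start: pos=(0,0), heading=0, pen down
REPEAT 4 [
  -- iteration 1/4 --
  FD 6: (0,0) -> (6,0) [heading=0, draw]
  RT 90: heading 0 -> 270
  -- iteration 2/4 --
  FD 6: (6,0) -> (6,-6) [heading=270, draw]
  RT 90: heading 270 -> 180
  -- iteration 3/4 --
  FD 6: (6,-6) -> (0,-6) [heading=180, draw]
  RT 90: heading 180 -> 90
  -- iteration 4/4 --
  FD 6: (0,-6) -> (0,0) [heading=90, draw]
  RT 90: heading 90 -> 0
]
Final: pos=(0,0), heading=0, 4 segment(s) drawn

Start position: (0, 0)
Final position: (0, 0)
Distance = 0; < 1e-6 -> CLOSED

Answer: yes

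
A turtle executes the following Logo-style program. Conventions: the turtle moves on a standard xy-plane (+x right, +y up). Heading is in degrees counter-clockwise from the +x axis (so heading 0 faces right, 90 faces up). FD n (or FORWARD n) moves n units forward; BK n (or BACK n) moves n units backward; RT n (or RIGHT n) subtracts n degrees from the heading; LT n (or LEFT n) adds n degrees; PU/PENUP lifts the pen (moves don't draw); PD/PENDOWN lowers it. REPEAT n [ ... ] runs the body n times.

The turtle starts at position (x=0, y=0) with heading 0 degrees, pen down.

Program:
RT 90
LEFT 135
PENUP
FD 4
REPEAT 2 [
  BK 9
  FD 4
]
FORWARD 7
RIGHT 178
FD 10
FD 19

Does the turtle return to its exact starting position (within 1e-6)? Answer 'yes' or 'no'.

Answer: no

Derivation:
Executing turtle program step by step:
Start: pos=(0,0), heading=0, pen down
RT 90: heading 0 -> 270
LT 135: heading 270 -> 45
PU: pen up
FD 4: (0,0) -> (2.828,2.828) [heading=45, move]
REPEAT 2 [
  -- iteration 1/2 --
  BK 9: (2.828,2.828) -> (-3.536,-3.536) [heading=45, move]
  FD 4: (-3.536,-3.536) -> (-0.707,-0.707) [heading=45, move]
  -- iteration 2/2 --
  BK 9: (-0.707,-0.707) -> (-7.071,-7.071) [heading=45, move]
  FD 4: (-7.071,-7.071) -> (-4.243,-4.243) [heading=45, move]
]
FD 7: (-4.243,-4.243) -> (0.707,0.707) [heading=45, move]
RT 178: heading 45 -> 227
FD 10: (0.707,0.707) -> (-6.113,-6.606) [heading=227, move]
FD 19: (-6.113,-6.606) -> (-19.071,-20.502) [heading=227, move]
Final: pos=(-19.071,-20.502), heading=227, 0 segment(s) drawn

Start position: (0, 0)
Final position: (-19.071, -20.502)
Distance = 28.001; >= 1e-6 -> NOT closed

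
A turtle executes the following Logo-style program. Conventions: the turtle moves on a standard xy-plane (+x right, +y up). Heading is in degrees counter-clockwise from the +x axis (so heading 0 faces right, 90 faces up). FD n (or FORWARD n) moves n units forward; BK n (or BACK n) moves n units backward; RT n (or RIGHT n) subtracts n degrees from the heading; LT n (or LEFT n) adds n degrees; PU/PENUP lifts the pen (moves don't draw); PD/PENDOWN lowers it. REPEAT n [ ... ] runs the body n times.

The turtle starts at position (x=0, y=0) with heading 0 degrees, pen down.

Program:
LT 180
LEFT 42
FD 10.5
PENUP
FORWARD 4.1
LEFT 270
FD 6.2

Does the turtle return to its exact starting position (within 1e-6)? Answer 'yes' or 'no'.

Executing turtle program step by step:
Start: pos=(0,0), heading=0, pen down
LT 180: heading 0 -> 180
LT 42: heading 180 -> 222
FD 10.5: (0,0) -> (-7.803,-7.026) [heading=222, draw]
PU: pen up
FD 4.1: (-7.803,-7.026) -> (-10.85,-9.769) [heading=222, move]
LT 270: heading 222 -> 132
FD 6.2: (-10.85,-9.769) -> (-14.999,-5.162) [heading=132, move]
Final: pos=(-14.999,-5.162), heading=132, 1 segment(s) drawn

Start position: (0, 0)
Final position: (-14.999, -5.162)
Distance = 15.862; >= 1e-6 -> NOT closed

Answer: no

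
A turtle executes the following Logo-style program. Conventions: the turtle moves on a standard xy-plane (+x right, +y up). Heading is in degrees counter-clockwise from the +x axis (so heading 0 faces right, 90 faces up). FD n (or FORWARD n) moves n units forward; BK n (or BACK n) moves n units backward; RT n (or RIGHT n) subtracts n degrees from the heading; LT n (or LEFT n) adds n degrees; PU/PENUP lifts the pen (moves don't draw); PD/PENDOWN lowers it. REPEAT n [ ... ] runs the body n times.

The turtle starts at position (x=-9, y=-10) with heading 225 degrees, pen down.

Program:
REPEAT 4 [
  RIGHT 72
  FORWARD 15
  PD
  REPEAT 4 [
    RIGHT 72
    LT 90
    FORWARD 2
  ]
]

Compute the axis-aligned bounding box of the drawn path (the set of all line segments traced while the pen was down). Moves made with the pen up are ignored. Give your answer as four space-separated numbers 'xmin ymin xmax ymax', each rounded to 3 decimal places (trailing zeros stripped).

Executing turtle program step by step:
Start: pos=(-9,-10), heading=225, pen down
REPEAT 4 [
  -- iteration 1/4 --
  RT 72: heading 225 -> 153
  FD 15: (-9,-10) -> (-22.365,-3.19) [heading=153, draw]
  PD: pen down
  REPEAT 4 [
    -- iteration 1/4 --
    RT 72: heading 153 -> 81
    LT 90: heading 81 -> 171
    FD 2: (-22.365,-3.19) -> (-24.34,-2.877) [heading=171, draw]
    -- iteration 2/4 --
    RT 72: heading 171 -> 99
    LT 90: heading 99 -> 189
    FD 2: (-24.34,-2.877) -> (-26.316,-3.19) [heading=189, draw]
    -- iteration 3/4 --
    RT 72: heading 189 -> 117
    LT 90: heading 117 -> 207
    FD 2: (-26.316,-3.19) -> (-28.098,-4.098) [heading=207, draw]
    -- iteration 4/4 --
    RT 72: heading 207 -> 135
    LT 90: heading 135 -> 225
    FD 2: (-28.098,-4.098) -> (-29.512,-5.512) [heading=225, draw]
  ]
  -- iteration 2/4 --
  RT 72: heading 225 -> 153
  FD 15: (-29.512,-5.512) -> (-42.877,1.298) [heading=153, draw]
  PD: pen down
  REPEAT 4 [
    -- iteration 1/4 --
    RT 72: heading 153 -> 81
    LT 90: heading 81 -> 171
    FD 2: (-42.877,1.298) -> (-44.853,1.61) [heading=171, draw]
    -- iteration 2/4 --
    RT 72: heading 171 -> 99
    LT 90: heading 99 -> 189
    FD 2: (-44.853,1.61) -> (-46.828,1.298) [heading=189, draw]
    -- iteration 3/4 --
    RT 72: heading 189 -> 117
    LT 90: heading 117 -> 207
    FD 2: (-46.828,1.298) -> (-48.61,0.39) [heading=207, draw]
    -- iteration 4/4 --
    RT 72: heading 207 -> 135
    LT 90: heading 135 -> 225
    FD 2: (-48.61,0.39) -> (-50.024,-1.025) [heading=225, draw]
  ]
  -- iteration 3/4 --
  RT 72: heading 225 -> 153
  FD 15: (-50.024,-1.025) -> (-63.389,5.785) [heading=153, draw]
  PD: pen down
  REPEAT 4 [
    -- iteration 1/4 --
    RT 72: heading 153 -> 81
    LT 90: heading 81 -> 171
    FD 2: (-63.389,5.785) -> (-65.365,6.098) [heading=171, draw]
    -- iteration 2/4 --
    RT 72: heading 171 -> 99
    LT 90: heading 99 -> 189
    FD 2: (-65.365,6.098) -> (-67.34,5.785) [heading=189, draw]
    -- iteration 3/4 --
    RT 72: heading 189 -> 117
    LT 90: heading 117 -> 207
    FD 2: (-67.34,5.785) -> (-69.122,4.877) [heading=207, draw]
    -- iteration 4/4 --
    RT 72: heading 207 -> 135
    LT 90: heading 135 -> 225
    FD 2: (-69.122,4.877) -> (-70.536,3.463) [heading=225, draw]
  ]
  -- iteration 4/4 --
  RT 72: heading 225 -> 153
  FD 15: (-70.536,3.463) -> (-83.901,10.273) [heading=153, draw]
  PD: pen down
  REPEAT 4 [
    -- iteration 1/4 --
    RT 72: heading 153 -> 81
    LT 90: heading 81 -> 171
    FD 2: (-83.901,10.273) -> (-85.877,10.586) [heading=171, draw]
    -- iteration 2/4 --
    RT 72: heading 171 -> 99
    LT 90: heading 99 -> 189
    FD 2: (-85.877,10.586) -> (-87.852,10.273) [heading=189, draw]
    -- iteration 3/4 --
    RT 72: heading 189 -> 117
    LT 90: heading 117 -> 207
    FD 2: (-87.852,10.273) -> (-89.634,9.365) [heading=207, draw]
    -- iteration 4/4 --
    RT 72: heading 207 -> 135
    LT 90: heading 135 -> 225
    FD 2: (-89.634,9.365) -> (-91.048,7.951) [heading=225, draw]
  ]
]
Final: pos=(-91.048,7.951), heading=225, 20 segment(s) drawn

Segment endpoints: x in {-91.048, -89.634, -87.852, -85.877, -83.901, -70.536, -69.122, -67.34, -65.365, -63.389, -50.024, -48.61, -46.828, -44.853, -42.877, -29.512, -28.098, -26.316, -24.34, -22.365, -9}, y in {-10, -5.512, -4.098, -3.19, -3.19, -2.877, -1.025, 0.39, 1.298, 1.298, 1.61, 3.463, 4.877, 5.785, 5.785, 6.098, 7.951, 9.365, 10.273, 10.273, 10.586}
xmin=-91.048, ymin=-10, xmax=-9, ymax=10.586

Answer: -91.048 -10 -9 10.586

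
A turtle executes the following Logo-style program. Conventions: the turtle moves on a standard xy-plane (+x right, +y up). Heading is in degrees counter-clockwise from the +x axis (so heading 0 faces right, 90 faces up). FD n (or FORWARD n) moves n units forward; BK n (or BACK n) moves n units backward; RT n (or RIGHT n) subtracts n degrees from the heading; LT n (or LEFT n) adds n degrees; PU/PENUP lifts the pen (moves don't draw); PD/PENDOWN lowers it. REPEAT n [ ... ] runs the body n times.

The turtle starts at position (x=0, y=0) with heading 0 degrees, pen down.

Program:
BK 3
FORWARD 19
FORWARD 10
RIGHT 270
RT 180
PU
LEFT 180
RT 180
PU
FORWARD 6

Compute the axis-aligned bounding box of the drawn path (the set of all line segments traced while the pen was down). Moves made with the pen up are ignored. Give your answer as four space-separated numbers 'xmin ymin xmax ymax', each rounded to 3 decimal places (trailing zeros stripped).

Executing turtle program step by step:
Start: pos=(0,0), heading=0, pen down
BK 3: (0,0) -> (-3,0) [heading=0, draw]
FD 19: (-3,0) -> (16,0) [heading=0, draw]
FD 10: (16,0) -> (26,0) [heading=0, draw]
RT 270: heading 0 -> 90
RT 180: heading 90 -> 270
PU: pen up
LT 180: heading 270 -> 90
RT 180: heading 90 -> 270
PU: pen up
FD 6: (26,0) -> (26,-6) [heading=270, move]
Final: pos=(26,-6), heading=270, 3 segment(s) drawn

Segment endpoints: x in {-3, 0, 16, 26}, y in {0}
xmin=-3, ymin=0, xmax=26, ymax=0

Answer: -3 0 26 0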